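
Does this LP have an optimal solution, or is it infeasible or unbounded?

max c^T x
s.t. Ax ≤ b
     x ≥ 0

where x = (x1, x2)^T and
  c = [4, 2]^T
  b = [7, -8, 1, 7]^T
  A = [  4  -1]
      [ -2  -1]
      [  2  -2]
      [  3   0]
Feasible point: (2, 4) satisfies every constraint, so the LP is feasible.
Direction d = (0, 1): for each constraint row a, a·d ≤ 0 —
  (4)(0) + (-1)(1) = -1 ≤ 0
  (-2)(0) + (-1)(1) = -1 ≤ 0
  (2)(0) + (-2)(1) = -2 ≤ 0
  (3)(0) + (0)(1) = 0 ≤ 0
and d ≥ 0, so (2, 4) + t·d stays feasible for every t ≥ 0. Along this ray z = 4x1 + 2x2 changes by 2 per unit t, so z → +∞.

Unbounded — the objective can increase without bound over the feasible region.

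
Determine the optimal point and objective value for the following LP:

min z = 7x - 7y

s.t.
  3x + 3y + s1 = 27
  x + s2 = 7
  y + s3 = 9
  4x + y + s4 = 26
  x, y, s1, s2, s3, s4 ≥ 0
Each vertex is the intersection of two constraint boundaries that also satisfies all remaining constraints:
  x = 0 and y = 0 → (0, 0)
  4x + y = 26 and y = 0 → (6.5, 0)
  3x + 3y = 27 and 4x + y = 26 → (5.667, 3.333)
  3x + 3y = 27 and y = 9 → (0, 9)

Evaluating z = 7x - 7y at each vertex:
  (0, 0): z = 0
  (6.5, 0): z = 45.5
  (5.667, 3.333): z = 16.33
  (0, 9): z = -63

The minimum is at (0, 9) with z = -63.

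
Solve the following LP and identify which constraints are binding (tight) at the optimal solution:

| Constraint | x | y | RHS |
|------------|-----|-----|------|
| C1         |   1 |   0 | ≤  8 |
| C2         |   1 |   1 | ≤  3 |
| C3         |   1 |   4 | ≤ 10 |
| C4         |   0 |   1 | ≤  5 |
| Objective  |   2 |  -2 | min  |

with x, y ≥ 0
Optimal: x = 0, y = 2.5
Slack at optimum:
  C1: slack = 8
  C2: slack = 0.5
  C3: slack = 0 (binding)
  C4: slack = 2.5
  x ≥ 0: x = 0 (binding)
  y ≥ 0: y = 2.5
Binding constraints: C3, x ≥ 0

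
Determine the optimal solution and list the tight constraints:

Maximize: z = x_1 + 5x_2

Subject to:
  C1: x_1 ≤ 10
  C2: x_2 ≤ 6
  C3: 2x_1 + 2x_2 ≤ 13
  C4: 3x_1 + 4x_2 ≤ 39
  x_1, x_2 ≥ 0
Optimal: x_1 = 0.5, x_2 = 6
Slack at optimum:
  C1: slack = 9.5
  C2: slack = 0 (binding)
  C3: slack = 0 (binding)
  C4: slack = 13.5
  x_1 ≥ 0: x_1 = 0.5
  x_2 ≥ 0: x_2 = 6
Binding constraints: C2, C3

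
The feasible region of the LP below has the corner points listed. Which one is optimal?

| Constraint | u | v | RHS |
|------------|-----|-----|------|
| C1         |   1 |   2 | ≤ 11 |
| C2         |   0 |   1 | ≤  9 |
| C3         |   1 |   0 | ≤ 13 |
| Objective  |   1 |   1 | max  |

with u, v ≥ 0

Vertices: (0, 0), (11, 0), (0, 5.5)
Evaluating z = u + v at each vertex:
  (0, 0): z = 0
  (11, 0): z = 11
  (0, 5.5): z = 5.5

The largest value is z = 11, attained at (11, 0).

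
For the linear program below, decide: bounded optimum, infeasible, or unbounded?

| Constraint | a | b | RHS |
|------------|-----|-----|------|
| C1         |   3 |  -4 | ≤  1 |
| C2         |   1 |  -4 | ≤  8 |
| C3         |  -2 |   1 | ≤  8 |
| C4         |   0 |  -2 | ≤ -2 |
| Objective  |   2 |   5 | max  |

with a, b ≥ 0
Feasible point: (0, 1) satisfies every constraint, so the LP is feasible.
Direction d = (1, 1): for each constraint row a, a·d ≤ 0 —
  (3)(1) + (-4)(1) = -1 ≤ 0
  (1)(1) + (-4)(1) = -3 ≤ 0
  (-2)(1) + (1)(1) = -1 ≤ 0
  (0)(1) + (-2)(1) = -2 ≤ 0
and d ≥ 0, so (0, 1) + t·d stays feasible for every t ≥ 0. Along this ray z = 2a + 5b changes by 7 per unit t, so z → +∞.

Unbounded: there is a feasible ray along which z → +∞.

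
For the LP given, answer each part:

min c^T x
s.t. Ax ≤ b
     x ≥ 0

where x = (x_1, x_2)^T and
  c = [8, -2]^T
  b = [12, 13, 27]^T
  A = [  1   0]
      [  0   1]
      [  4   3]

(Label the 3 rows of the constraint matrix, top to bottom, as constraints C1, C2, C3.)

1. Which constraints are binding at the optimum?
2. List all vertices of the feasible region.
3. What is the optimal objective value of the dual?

1. C3, x_1 ≥ 0
2. (0, 0), (6.75, 0), (0, 9)
3. -18 (by strong duality, equal to the primal optimum)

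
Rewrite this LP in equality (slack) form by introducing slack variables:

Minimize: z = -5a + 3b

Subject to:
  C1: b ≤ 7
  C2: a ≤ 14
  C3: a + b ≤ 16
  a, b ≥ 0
min z = -5a + 3b

s.t.
  b + s1 = 7
  a + s2 = 14
  a + b + s3 = 16
  a, b, s1, s2, s3 ≥ 0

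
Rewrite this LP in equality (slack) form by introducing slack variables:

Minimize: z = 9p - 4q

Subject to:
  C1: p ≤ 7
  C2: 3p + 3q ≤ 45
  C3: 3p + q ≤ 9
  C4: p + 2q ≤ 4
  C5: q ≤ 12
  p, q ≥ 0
min z = 9p - 4q

s.t.
  p + s1 = 7
  3p + 3q + s2 = 45
  3p + q + s3 = 9
  p + 2q + s4 = 4
  q + s5 = 12
  p, q, s1, s2, s3, s4, s5 ≥ 0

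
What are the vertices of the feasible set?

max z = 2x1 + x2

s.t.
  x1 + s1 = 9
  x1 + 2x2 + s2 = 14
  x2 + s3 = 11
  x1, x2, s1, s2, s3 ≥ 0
Each vertex is the intersection of two constraint boundaries that also satisfies all remaining constraints:
  x1 = 0 and x2 = 0 → (0, 0)
  x1 = 9 and x2 = 0 → (9, 0)
  x1 = 9 and x1 + 2x2 = 14 → (9, 2.5)
  x1 + 2x2 = 14 and x1 = 0 → (0, 7)

Vertices: (0, 0), (9, 0), (9, 2.5), (0, 7)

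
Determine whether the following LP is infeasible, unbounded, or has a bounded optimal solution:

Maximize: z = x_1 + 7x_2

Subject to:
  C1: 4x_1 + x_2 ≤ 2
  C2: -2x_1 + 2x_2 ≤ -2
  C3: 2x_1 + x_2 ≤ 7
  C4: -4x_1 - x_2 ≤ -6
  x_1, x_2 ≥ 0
C1 requires 4x_1 + x_2 ≤ 2, while C4 (-4x_1 - x_2 ≤ -6) is equivalent to 4x_1 + x_2 ≥ 6. Together they would need 6 ≤ 4x_1 + x_2 ≤ 2, which is impossible since 6 > 2. No point satisfies all constraints.

The feasible region is empty; the LP is infeasible.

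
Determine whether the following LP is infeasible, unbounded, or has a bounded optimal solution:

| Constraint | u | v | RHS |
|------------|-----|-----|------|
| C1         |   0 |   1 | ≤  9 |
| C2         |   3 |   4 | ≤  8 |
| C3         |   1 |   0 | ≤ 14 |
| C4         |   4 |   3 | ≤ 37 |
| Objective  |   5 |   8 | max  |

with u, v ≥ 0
The point (0, 2) satisfies every constraint, so the LP is feasible; the constraints give u ≤ 14 and v ≤ 9, which with u, v ≥ 0 keep the feasible region inside a bounded box. A feasible, bounded LP attains a finite optimum at a vertex.

The LP has an optimal solution: (0, 2) with z = 16.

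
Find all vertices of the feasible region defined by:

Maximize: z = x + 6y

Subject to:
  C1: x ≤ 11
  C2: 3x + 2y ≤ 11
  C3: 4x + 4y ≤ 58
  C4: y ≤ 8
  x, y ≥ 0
Each vertex is the intersection of two constraint boundaries that also satisfies all remaining constraints:
  x = 0 and y = 0 → (0, 0)
  3x + 2y = 11 and y = 0 → (3.667, 0)
  3x + 2y = 11 and x = 0 → (0, 5.5)

Vertices: (0, 0), (3.667, 0), (0, 5.5)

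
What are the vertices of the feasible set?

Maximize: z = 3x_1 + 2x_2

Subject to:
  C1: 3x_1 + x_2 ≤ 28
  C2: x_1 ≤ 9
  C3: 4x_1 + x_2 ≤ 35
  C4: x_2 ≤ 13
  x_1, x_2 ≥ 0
Each vertex is the intersection of two constraint boundaries that also satisfies all remaining constraints:
  x_1 = 0 and x_2 = 0 → (0, 0)
  4x_1 + x_2 = 35 and x_2 = 0 → (8.75, 0)
  3x_1 + x_2 = 28 and 4x_1 + x_2 = 35 → (7, 7)
  3x_1 + x_2 = 28 and x_2 = 13 → (5, 13)
  x_2 = 13 and x_1 = 0 → (0, 13)

Vertices: (0, 0), (8.75, 0), (7, 7), (5, 13), (0, 13)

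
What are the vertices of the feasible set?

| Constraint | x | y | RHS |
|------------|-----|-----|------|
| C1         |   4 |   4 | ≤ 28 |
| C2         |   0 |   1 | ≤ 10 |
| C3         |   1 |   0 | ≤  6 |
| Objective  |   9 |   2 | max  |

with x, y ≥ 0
Each vertex is the intersection of two constraint boundaries that also satisfies all remaining constraints:
  x = 0 and y = 0 → (0, 0)
  x = 6 and y = 0 → (6, 0)
  4x + 4y = 28 and x = 6 → (6, 1)
  4x + 4y = 28 and x = 0 → (0, 7)

Vertices: (0, 0), (6, 0), (6, 1), (0, 7)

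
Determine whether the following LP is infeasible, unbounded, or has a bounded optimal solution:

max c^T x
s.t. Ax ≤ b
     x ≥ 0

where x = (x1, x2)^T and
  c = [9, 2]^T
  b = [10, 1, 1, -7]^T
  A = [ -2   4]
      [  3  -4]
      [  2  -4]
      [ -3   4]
One constraint requires 3x1 - 4x2 ≤ 1, while the constraint -3x1 + 4x2 ≤ -7 is equivalent to 3x1 - 4x2 ≥ 7. Together they would need 7 ≤ 3x1 - 4x2 ≤ 1, which is impossible since 7 > 1. No point satisfies all constraints.

Infeasible — the constraint set is empty.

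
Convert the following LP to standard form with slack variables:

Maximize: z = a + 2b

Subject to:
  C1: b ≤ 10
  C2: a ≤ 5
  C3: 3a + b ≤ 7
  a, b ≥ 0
max z = a + 2b

s.t.
  b + s1 = 10
  a + s2 = 5
  3a + b + s3 = 7
  a, b, s1, s2, s3 ≥ 0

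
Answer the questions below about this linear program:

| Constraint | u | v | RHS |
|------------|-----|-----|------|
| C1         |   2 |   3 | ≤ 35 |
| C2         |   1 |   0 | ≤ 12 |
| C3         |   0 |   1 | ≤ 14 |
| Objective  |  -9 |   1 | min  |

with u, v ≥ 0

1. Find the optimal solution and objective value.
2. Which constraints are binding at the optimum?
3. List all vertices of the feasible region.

1. u = 12, v = 0, z = -108
2. C2, v ≥ 0
3. (0, 0), (12, 0), (12, 3.667), (0, 11.67)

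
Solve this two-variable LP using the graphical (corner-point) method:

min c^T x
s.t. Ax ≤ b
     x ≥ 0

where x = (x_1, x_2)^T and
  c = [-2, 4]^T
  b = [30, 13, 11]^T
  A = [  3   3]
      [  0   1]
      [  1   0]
Each vertex is the intersection of two constraint boundaries that also satisfies all remaining constraints:
  x_1 = 0 and x_2 = 0 → (0, 0)
  3x_1 + 3x_2 = 30 and x_2 = 0 → (10, 0)
  3x_1 + 3x_2 = 30 and x_1 = 0 → (0, 10)

Evaluating z = -2x_1 + 4x_2 at each vertex:
  (0, 0): z = 0
  (10, 0): z = -20
  (0, 10): z = 40

The minimum is at (10, 0) with z = -20.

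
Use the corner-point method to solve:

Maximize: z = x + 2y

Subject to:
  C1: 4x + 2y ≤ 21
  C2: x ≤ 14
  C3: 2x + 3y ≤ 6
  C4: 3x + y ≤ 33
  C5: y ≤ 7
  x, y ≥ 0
Each vertex is the intersection of two constraint boundaries that also satisfies all remaining constraints:
  x = 0 and y = 0 → (0, 0)
  2x + 3y = 6 and y = 0 → (3, 0)
  2x + 3y = 6 and x = 0 → (0, 2)

Evaluating z = x + 2y at each vertex:
  (0, 0): z = 0
  (3, 0): z = 3
  (0, 2): z = 4

The maximum is at (0, 2) with z = 4.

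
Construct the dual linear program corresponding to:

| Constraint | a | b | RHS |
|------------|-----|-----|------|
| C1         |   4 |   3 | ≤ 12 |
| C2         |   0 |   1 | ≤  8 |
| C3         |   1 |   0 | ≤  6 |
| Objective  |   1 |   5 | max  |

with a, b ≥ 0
Minimize: z = 12y1 + 8y2 + 6y3

Subject to:
  C1: -4y1 - y3 ≤ -1
  C2: -3y1 - y2 ≤ -5
  y1, y2, y3 ≥ 0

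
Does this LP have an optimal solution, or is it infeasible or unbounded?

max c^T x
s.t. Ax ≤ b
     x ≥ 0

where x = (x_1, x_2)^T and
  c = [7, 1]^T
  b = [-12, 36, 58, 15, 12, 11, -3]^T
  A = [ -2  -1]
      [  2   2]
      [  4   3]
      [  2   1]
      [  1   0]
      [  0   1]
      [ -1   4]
The point (7.5, 0) satisfies every constraint, so the LP is feasible; the constraints give x_1 ≤ 12 and x_2 ≤ 11, which with x_1, x_2 ≥ 0 keep the feasible region inside a bounded box. A feasible, bounded LP attains a finite optimum at a vertex.

Bounded optimum: z* = 52.5 at (7.5, 0).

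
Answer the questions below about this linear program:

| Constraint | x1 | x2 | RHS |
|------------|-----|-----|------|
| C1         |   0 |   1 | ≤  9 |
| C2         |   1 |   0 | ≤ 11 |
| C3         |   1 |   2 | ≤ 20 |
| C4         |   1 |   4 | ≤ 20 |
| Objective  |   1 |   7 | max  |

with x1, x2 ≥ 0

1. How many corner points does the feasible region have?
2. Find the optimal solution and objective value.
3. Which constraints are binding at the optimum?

1. 4
2. x1 = 0, x2 = 5, z = 35
3. C4, x1 ≥ 0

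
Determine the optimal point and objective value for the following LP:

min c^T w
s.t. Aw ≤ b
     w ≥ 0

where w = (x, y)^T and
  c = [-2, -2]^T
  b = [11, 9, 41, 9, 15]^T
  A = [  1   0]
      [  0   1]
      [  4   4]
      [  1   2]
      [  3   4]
Each vertex is the intersection of two constraint boundaries that also satisfies all remaining constraints:
  x = 0 and y = 0 → (0, 0)
  3x + 4y = 15 and y = 0 → (5, 0)
  3x + 4y = 15 and x = 0 → (0, 3.75)

Evaluating z = -2x - 2y at each vertex:
  (0, 0): z = 0
  (5, 0): z = -10
  (0, 3.75): z = -7.5

The minimum is at (5, 0) with z = -10.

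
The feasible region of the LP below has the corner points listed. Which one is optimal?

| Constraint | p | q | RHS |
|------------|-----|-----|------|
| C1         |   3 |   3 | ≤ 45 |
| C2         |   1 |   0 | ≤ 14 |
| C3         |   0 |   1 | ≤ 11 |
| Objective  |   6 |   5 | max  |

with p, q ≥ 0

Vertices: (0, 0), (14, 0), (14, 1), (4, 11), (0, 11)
Evaluating z = 6p + 5q at each vertex:
  (0, 0): z = 0
  (14, 0): z = 84
  (14, 1): z = 89
  (4, 11): z = 79
  (0, 11): z = 55

The largest value is z = 89, attained at (14, 1).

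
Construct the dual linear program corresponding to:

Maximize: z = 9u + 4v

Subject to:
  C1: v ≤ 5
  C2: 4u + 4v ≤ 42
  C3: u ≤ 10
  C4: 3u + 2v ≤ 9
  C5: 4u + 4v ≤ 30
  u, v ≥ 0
Minimize: z = 5y1 + 42y2 + 10y3 + 9y4 + 30y5

Subject to:
  C1: -4y2 - y3 - 3y4 - 4y5 ≤ -9
  C2: -y1 - 4y2 - 2y4 - 4y5 ≤ -4
  y1, y2, y3, y4, y5 ≥ 0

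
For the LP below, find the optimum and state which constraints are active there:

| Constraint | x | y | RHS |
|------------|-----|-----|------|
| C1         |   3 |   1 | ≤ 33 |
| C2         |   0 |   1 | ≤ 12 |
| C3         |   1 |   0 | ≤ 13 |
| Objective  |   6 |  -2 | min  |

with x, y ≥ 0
Optimal: x = 0, y = 12
Slack at optimum:
  C1: slack = 21
  C2: slack = 0 (binding)
  C3: slack = 13
  x ≥ 0: x = 0 (binding)
  y ≥ 0: y = 12
Binding constraints: C2, x ≥ 0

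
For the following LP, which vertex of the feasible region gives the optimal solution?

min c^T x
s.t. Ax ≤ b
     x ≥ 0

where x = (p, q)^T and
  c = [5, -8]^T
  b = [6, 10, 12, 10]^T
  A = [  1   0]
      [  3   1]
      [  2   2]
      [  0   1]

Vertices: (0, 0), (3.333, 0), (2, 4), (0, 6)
(0, 6) with z = -48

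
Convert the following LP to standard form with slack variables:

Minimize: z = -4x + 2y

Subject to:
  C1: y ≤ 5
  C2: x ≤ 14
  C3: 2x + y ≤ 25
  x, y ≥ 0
min z = -4x + 2y

s.t.
  y + s1 = 5
  x + s2 = 14
  2x + y + s3 = 25
  x, y, s1, s2, s3 ≥ 0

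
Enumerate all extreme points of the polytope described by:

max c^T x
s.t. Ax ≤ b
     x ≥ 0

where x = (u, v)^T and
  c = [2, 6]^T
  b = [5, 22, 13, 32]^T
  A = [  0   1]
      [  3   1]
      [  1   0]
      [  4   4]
Each vertex is the intersection of two constraint boundaries that also satisfies all remaining constraints:
  u = 0 and v = 0 → (0, 0)
  3u + v = 22 and v = 0 → (7.333, 0)
  3u + v = 22 and 4u + 4v = 32 → (7, 1)
  v = 5 and 4u + 4v = 32 → (3, 5)
  v = 5 and u = 0 → (0, 5)

Vertices: (0, 0), (7.333, 0), (7, 1), (3, 5), (0, 5)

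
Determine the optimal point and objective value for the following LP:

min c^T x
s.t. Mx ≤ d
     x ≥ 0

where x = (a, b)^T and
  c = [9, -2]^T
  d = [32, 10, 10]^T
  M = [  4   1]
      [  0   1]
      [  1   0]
Each vertex is the intersection of two constraint boundaries that also satisfies all remaining constraints:
  a = 0 and b = 0 → (0, 0)
  4a + b = 32 and b = 0 → (8, 0)
  4a + b = 32 and b = 10 → (5.5, 10)
  b = 10 and a = 0 → (0, 10)

Evaluating z = 9a - 2b at each vertex:
  (0, 0): z = 0
  (8, 0): z = 72
  (5.5, 10): z = 29.5
  (0, 10): z = -20

The minimum is at (0, 10) with z = -20.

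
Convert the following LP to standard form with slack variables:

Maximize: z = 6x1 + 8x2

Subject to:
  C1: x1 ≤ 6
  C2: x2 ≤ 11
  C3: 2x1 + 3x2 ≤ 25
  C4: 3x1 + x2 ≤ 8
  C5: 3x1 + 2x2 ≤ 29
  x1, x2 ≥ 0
max z = 6x1 + 8x2

s.t.
  x1 + s1 = 6
  x2 + s2 = 11
  2x1 + 3x2 + s3 = 25
  3x1 + x2 + s4 = 8
  3x1 + 2x2 + s5 = 29
  x1, x2, s1, s2, s3, s4, s5 ≥ 0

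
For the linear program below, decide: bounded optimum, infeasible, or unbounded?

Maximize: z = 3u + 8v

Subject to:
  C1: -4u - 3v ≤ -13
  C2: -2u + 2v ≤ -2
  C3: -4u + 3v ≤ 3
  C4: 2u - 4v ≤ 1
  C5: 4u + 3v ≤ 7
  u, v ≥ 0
C5 requires 4u + 3v ≤ 7, while C1 (-4u - 3v ≤ -13) is equivalent to 4u + 3v ≥ 13. Together they would need 13 ≤ 4u + 3v ≤ 7, which is impossible since 13 > 7. No point satisfies all constraints.

Infeasible — the constraint set is empty.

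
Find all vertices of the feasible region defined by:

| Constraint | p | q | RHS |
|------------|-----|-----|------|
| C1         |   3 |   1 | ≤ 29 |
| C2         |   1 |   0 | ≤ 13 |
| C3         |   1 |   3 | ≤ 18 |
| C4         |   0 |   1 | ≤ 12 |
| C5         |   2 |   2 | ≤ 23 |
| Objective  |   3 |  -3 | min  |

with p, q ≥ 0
Each vertex is the intersection of two constraint boundaries that also satisfies all remaining constraints:
  p = 0 and q = 0 → (0, 0)
  3p + q = 29 and q = 0 → (9.667, 0)
  3p + q = 29 and 2p + 2q = 23 → (8.75, 2.75)
  p + 3q = 18 and 2p + 2q = 23 → (8.25, 3.25)
  p + 3q = 18 and p = 0 → (0, 6)

Vertices: (0, 0), (9.667, 0), (8.75, 2.75), (8.25, 3.25), (0, 6)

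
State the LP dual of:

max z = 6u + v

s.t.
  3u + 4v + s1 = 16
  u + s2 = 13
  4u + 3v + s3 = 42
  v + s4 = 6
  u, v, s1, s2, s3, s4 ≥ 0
Minimize: z = 16y1 + 13y2 + 42y3 + 6y4

Subject to:
  C1: -3y1 - y2 - 4y3 ≤ -6
  C2: -4y1 - 3y3 - y4 ≤ -1
  y1, y2, y3, y4 ≥ 0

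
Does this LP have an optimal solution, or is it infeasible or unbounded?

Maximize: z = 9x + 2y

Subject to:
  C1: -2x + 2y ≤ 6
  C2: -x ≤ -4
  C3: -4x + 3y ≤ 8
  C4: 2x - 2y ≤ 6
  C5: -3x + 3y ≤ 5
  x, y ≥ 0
Feasible point: (4, 1) satisfies every constraint, so the LP is feasible.
Direction d = (1, 1): for each constraint row a, a·d ≤ 0 —
  (-2)(1) + (2)(1) = 0 ≤ 0
  (-1)(1) + (0)(1) = -1 ≤ 0
  (-4)(1) + (3)(1) = -1 ≤ 0
  (2)(1) + (-2)(1) = 0 ≤ 0
  (-3)(1) + (3)(1) = 0 ≤ 0
and d ≥ 0, so (4, 1) + t·d stays feasible for every t ≥ 0. Along this ray z = 9x + 2y changes by 11 per unit t, so z → +∞.

Unbounded: there is a feasible ray along which z → +∞.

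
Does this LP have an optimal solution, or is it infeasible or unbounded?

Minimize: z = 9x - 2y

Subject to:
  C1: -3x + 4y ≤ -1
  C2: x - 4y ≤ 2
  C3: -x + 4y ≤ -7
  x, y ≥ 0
C2 requires x - 4y ≤ 2, while C3 (-x + 4y ≤ -7) is equivalent to x - 4y ≥ 7. Together they would need 7 ≤ x - 4y ≤ 2, which is impossible since 7 > 2. No point satisfies all constraints.

The feasible region is empty; the LP is infeasible.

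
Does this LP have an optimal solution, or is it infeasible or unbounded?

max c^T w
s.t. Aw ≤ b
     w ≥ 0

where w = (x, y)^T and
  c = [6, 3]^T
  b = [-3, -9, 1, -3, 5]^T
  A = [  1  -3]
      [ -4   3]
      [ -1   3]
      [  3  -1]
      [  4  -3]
One constraint requires x - 3y ≤ -3, while the constraint -x + 3y ≤ 1 is equivalent to x - 3y ≥ -1. Together they would need -1 ≤ x - 3y ≤ -3, which is impossible since -1 > -3. No point satisfies all constraints.

Infeasible — the constraint set is empty.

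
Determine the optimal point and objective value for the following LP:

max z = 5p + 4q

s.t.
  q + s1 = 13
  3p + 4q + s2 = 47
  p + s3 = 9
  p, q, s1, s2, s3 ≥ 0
Each vertex is the intersection of two constraint boundaries that also satisfies all remaining constraints:
  p = 0 and q = 0 → (0, 0)
  p = 9 and q = 0 → (9, 0)
  3p + 4q = 47 and p = 9 → (9, 5)
  3p + 4q = 47 and p = 0 → (0, 11.75)

Evaluating z = 5p + 4q at each vertex:
  (0, 0): z = 0
  (9, 0): z = 45
  (9, 5): z = 65
  (0, 11.75): z = 47

The maximum is at (9, 5) with z = 65.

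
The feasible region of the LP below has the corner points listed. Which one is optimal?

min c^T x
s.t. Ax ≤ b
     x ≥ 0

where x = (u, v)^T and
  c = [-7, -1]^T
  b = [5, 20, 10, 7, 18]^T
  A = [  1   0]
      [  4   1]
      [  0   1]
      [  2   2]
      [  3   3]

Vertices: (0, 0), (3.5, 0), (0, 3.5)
Evaluating z = -7u - v at each vertex:
  (0, 0): z = 0
  (3.5, 0): z = -24.5
  (0, 3.5): z = -3.5

The smallest value is z = -24.5, attained at (3.5, 0).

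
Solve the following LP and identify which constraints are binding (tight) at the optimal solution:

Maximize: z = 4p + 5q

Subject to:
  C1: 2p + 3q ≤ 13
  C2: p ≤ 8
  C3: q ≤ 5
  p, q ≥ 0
Optimal: p = 6.5, q = 0
Binding: C1, q ≥ 0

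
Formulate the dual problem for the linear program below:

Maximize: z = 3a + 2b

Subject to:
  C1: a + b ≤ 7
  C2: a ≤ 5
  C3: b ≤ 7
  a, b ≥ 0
Minimize: z = 7y1 + 5y2 + 7y3

Subject to:
  C1: -y1 - y2 ≤ -3
  C2: -y1 - y3 ≤ -2
  y1, y2, y3 ≥ 0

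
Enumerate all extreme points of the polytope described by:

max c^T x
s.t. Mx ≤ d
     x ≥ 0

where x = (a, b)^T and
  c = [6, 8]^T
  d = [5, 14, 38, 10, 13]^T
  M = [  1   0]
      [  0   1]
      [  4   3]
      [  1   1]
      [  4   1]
Each vertex is the intersection of two constraint boundaries that also satisfies all remaining constraints:
  a = 0 and b = 0 → (0, 0)
  4a + b = 13 and b = 0 → (3.25, 0)
  a + b = 10 and 4a + b = 13 → (1, 9)
  a + b = 10 and a = 0 → (0, 10)

Vertices: (0, 0), (3.25, 0), (1, 9), (0, 10)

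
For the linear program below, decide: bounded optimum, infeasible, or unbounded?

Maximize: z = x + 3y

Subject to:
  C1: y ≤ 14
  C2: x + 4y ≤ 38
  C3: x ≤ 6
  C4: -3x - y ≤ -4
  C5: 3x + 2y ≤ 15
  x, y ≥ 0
The point (0, 7.5) satisfies every constraint, so the LP is feasible; the constraints give x ≤ 6 and y ≤ 14, which with x, y ≥ 0 keep the feasible region inside a bounded box. A feasible, bounded LP attains a finite optimum at a vertex.

Feasible with finite optimum z* = 22.5 at (0, 7.5).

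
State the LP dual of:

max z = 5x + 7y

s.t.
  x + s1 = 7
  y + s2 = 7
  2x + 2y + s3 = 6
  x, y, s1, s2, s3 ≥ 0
Minimize: z = 7y1 + 7y2 + 6y3

Subject to:
  C1: -y1 - 2y3 ≤ -5
  C2: -y2 - 2y3 ≤ -7
  y1, y2, y3 ≥ 0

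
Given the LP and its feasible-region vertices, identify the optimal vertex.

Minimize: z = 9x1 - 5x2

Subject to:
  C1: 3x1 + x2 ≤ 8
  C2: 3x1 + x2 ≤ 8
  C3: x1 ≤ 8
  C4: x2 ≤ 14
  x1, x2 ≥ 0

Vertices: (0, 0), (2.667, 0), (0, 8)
Evaluating z = 9x1 - 5x2 at each vertex:
  (0, 0): z = 0
  (2.667, 0): z = 24
  (0, 8): z = -40

The smallest value is z = -40, attained at (0, 8).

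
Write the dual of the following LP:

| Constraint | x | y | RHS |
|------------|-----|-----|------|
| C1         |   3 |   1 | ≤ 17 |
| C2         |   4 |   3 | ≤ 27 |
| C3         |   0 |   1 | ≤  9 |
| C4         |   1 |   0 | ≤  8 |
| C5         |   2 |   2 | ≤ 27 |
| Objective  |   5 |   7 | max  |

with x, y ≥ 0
Minimize: z = 17y1 + 27y2 + 9y3 + 8y4 + 27y5

Subject to:
  C1: -3y1 - 4y2 - y4 - 2y5 ≤ -5
  C2: -y1 - 3y2 - y3 - 2y5 ≤ -7
  y1, y2, y3, y4, y5 ≥ 0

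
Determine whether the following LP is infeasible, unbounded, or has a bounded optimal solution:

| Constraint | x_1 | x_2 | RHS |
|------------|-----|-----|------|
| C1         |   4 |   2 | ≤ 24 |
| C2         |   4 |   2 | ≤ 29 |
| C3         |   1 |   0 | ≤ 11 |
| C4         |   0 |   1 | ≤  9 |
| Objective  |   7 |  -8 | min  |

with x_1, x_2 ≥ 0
The point (0, 9) satisfies every constraint, so the LP is feasible; the constraints give x_1 ≤ 11 and x_2 ≤ 9, which with x_1, x_2 ≥ 0 keep the feasible region inside a bounded box. A feasible, bounded LP attains a finite optimum at a vertex.

Evaluating z = 7x_1 - 8x_2 at each vertex:
  (0, 0): z = 0
  (6, 0): z = 42
  (1.5, 9): z = -61.5
  (0, 9): z = -72

Bounded optimum: z* = -72 at (0, 9).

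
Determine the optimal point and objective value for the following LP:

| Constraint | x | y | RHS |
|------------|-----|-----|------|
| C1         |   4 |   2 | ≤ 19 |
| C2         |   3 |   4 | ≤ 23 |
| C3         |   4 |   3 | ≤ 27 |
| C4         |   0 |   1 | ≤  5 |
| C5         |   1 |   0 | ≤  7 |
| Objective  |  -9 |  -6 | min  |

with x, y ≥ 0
Each vertex is the intersection of two constraint boundaries that also satisfies all remaining constraints:
  x = 0 and y = 0 → (0, 0)
  4x + 2y = 19 and y = 0 → (4.75, 0)
  4x + 2y = 19 and 3x + 4y = 23 → (3, 3.5)
  3x + 4y = 23 and y = 5 → (1, 5)
  y = 5 and x = 0 → (0, 5)

Evaluating z = -9x - 6y at each vertex:
  (0, 0): z = 0
  (4.75, 0): z = -42.75
  (3, 3.5): z = -48
  (1, 5): z = -39
  (0, 5): z = -30

The minimum is at (3, 3.5) with z = -48.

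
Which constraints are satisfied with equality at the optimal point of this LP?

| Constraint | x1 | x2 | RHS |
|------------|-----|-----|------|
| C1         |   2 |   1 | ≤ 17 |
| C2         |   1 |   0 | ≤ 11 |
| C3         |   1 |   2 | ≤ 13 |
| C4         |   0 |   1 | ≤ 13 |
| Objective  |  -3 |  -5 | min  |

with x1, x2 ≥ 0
Optimal: x1 = 7, x2 = 3
Slack at optimum:
  C1: slack = 0 (binding)
  C2: slack = 4
  C3: slack = 0 (binding)
  C4: slack = 10
  x1 ≥ 0: x1 = 7
  x2 ≥ 0: x2 = 3
Binding constraints: C1, C3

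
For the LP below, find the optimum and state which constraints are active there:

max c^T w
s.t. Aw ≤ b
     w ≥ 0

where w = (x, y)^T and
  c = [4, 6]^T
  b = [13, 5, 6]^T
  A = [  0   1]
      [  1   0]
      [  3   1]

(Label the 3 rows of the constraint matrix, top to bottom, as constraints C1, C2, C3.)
Optimal: x = 0, y = 6
Binding: C3, x ≥ 0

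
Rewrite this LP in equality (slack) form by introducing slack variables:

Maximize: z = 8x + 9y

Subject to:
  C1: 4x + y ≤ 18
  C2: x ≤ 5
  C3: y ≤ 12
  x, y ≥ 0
max z = 8x + 9y

s.t.
  4x + y + s1 = 18
  x + s2 = 5
  y + s3 = 12
  x, y, s1, s2, s3 ≥ 0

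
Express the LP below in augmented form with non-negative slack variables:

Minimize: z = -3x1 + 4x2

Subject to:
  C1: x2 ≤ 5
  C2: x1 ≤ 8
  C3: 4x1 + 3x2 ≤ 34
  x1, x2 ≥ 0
min z = -3x1 + 4x2

s.t.
  x2 + s1 = 5
  x1 + s2 = 8
  4x1 + 3x2 + s3 = 34
  x1, x2, s1, s2, s3 ≥ 0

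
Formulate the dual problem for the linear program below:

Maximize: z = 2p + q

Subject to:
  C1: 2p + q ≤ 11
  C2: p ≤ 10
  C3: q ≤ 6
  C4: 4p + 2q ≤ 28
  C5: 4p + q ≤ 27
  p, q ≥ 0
Minimize: z = 11y1 + 10y2 + 6y3 + 28y4 + 27y5

Subject to:
  C1: -2y1 - y2 - 4y4 - 4y5 ≤ -2
  C2: -y1 - y3 - 2y4 - y5 ≤ -1
  y1, y2, y3, y4, y5 ≥ 0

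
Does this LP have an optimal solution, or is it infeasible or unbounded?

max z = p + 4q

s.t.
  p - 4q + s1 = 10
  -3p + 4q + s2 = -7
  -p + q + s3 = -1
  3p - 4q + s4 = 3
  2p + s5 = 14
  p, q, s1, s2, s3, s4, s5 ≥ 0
The row 3p - 4q + s4 = 3 with s4 ≥ 0 requires 3p - 4q ≤ 3, while the row -3p + 4q + s2 = -7 with s2 ≥ 0 is equivalent to 3p - 4q ≥ 7. Together they would need 7 ≤ 3p - 4q ≤ 3, which is impossible since 7 > 3. No point satisfies all constraints.

The feasible region is empty; the LP is infeasible.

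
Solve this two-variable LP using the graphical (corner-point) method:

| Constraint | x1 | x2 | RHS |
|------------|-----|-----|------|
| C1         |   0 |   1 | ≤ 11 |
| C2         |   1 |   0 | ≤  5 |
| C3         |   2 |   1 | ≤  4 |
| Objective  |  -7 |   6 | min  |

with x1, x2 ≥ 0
Each vertex is the intersection of two constraint boundaries that also satisfies all remaining constraints:
  x1 = 0 and x2 = 0 → (0, 0)
  2x1 + x2 = 4 and x2 = 0 → (2, 0)
  2x1 + x2 = 4 and x1 = 0 → (0, 4)

Evaluating z = -7x1 + 6x2 at each vertex:
  (0, 0): z = 0
  (2, 0): z = -14
  (0, 4): z = 24

The minimum is at (2, 0) with z = -14.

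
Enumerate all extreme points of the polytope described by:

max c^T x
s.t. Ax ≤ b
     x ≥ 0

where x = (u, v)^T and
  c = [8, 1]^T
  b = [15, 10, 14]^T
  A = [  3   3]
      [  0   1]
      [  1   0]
Each vertex is the intersection of two constraint boundaries that also satisfies all remaining constraints:
  u = 0 and v = 0 → (0, 0)
  3u + 3v = 15 and v = 0 → (5, 0)
  3u + 3v = 15 and u = 0 → (0, 5)

Vertices: (0, 0), (5, 0), (0, 5)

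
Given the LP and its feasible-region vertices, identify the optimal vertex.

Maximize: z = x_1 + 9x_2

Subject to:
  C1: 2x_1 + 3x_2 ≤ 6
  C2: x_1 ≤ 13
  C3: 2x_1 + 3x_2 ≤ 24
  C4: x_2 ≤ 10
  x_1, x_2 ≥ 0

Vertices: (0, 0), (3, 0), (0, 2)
(0, 2) with z = 18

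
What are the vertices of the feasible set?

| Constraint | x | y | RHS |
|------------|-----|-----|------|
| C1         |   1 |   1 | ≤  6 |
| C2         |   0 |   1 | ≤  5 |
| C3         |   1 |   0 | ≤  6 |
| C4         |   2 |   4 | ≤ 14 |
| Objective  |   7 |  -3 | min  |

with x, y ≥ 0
Each vertex is the intersection of two constraint boundaries that also satisfies all remaining constraints:
  x = 0 and y = 0 → (0, 0)
  x + y = 6 and x = 6 → (6, 0)
  x + y = 6 and 2x + 4y = 14 → (5, 1)
  2x + 4y = 14 and x = 0 → (0, 3.5)

Vertices: (0, 0), (6, 0), (5, 1), (0, 3.5)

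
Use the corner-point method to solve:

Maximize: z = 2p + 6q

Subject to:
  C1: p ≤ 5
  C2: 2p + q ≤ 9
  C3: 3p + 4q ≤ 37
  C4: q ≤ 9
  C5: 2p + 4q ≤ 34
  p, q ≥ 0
Each vertex is the intersection of two constraint boundaries that also satisfies all remaining constraints:
  p = 0 and q = 0 → (0, 0)
  2p + q = 9 and q = 0 → (4.5, 0)
  2p + q = 9 and 2p + 4q = 34 → (0.3333, 8.333)
  2p + 4q = 34 and p = 0 → (0, 8.5)

Evaluating z = 2p + 6q at each vertex:
  (0, 0): z = 0
  (4.5, 0): z = 9
  (0.3333, 8.333): z = 50.67
  (0, 8.5): z = 51

The maximum is at (0, 8.5) with z = 51.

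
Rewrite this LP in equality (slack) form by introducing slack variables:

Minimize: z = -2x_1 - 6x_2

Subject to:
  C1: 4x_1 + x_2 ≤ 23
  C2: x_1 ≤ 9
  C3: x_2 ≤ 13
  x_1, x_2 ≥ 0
min z = -2x_1 - 6x_2

s.t.
  4x_1 + x_2 + s1 = 23
  x_1 + s2 = 9
  x_2 + s3 = 13
  x_1, x_2, s1, s2, s3 ≥ 0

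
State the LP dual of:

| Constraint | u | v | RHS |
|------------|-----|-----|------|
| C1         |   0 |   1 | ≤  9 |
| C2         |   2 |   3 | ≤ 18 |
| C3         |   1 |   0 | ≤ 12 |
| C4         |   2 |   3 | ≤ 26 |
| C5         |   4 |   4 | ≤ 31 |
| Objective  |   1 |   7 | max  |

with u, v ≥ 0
Minimize: z = 9y1 + 18y2 + 12y3 + 26y4 + 31y5

Subject to:
  C1: -2y2 - y3 - 2y4 - 4y5 ≤ -1
  C2: -y1 - 3y2 - 3y4 - 4y5 ≤ -7
  y1, y2, y3, y4, y5 ≥ 0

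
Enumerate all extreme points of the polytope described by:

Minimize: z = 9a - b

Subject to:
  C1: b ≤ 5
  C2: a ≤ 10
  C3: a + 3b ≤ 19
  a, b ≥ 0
Each vertex is the intersection of two constraint boundaries that also satisfies all remaining constraints:
  a = 0 and b = 0 → (0, 0)
  a = 10 and b = 0 → (10, 0)
  a = 10 and a + 3b = 19 → (10, 3)
  b = 5 and a + 3b = 19 → (4, 5)
  b = 5 and a = 0 → (0, 5)

Vertices: (0, 0), (10, 0), (10, 3), (4, 5), (0, 5)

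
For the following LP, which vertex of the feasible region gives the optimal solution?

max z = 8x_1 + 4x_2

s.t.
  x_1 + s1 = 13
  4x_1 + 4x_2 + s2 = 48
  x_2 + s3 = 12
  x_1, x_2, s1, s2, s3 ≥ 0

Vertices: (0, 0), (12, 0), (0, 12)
Evaluating z = 8x_1 + 4x_2 at each vertex:
  (0, 0): z = 0
  (12, 0): z = 96
  (0, 12): z = 48

The largest value is z = 96, attained at (12, 0).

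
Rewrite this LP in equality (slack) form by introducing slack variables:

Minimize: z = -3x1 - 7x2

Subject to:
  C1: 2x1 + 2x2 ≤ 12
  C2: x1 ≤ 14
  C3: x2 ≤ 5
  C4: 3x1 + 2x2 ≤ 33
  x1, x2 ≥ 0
min z = -3x1 - 7x2

s.t.
  2x1 + 2x2 + s1 = 12
  x1 + s2 = 14
  x2 + s3 = 5
  3x1 + 2x2 + s4 = 33
  x1, x2, s1, s2, s3, s4 ≥ 0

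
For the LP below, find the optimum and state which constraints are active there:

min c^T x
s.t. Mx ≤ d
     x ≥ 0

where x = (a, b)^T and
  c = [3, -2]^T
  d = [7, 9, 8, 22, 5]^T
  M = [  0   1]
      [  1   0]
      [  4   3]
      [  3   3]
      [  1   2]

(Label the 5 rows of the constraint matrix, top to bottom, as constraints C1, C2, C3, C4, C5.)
Optimal: a = 0, b = 2.5
Slack at optimum:
  C1: slack = 4.5
  C2: slack = 9
  C3: slack = 0.5
  C4: slack = 14.5
  C5: slack = 0 (binding)
  a ≥ 0: a = 0 (binding)
  b ≥ 0: b = 2.5
Binding constraints: C5, a ≥ 0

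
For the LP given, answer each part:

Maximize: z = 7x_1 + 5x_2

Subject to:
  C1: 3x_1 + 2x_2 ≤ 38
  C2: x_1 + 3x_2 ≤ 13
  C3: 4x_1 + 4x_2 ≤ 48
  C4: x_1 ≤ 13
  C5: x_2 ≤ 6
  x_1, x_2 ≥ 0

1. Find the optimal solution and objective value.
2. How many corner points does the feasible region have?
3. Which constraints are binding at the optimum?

1. x_1 = 12, x_2 = 0, z = 84
2. 4
3. C3, x_2 ≥ 0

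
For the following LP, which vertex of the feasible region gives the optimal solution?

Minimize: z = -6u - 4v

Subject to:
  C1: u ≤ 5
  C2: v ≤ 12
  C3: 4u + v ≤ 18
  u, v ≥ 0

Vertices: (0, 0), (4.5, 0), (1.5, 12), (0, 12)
(1.5, 12) with z = -57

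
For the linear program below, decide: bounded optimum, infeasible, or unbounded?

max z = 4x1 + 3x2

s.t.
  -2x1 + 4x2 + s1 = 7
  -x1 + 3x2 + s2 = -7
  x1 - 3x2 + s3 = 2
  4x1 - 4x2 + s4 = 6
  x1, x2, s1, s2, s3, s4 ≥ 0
The row x1 - 3x2 + s3 = 2 with s3 ≥ 0 requires x1 - 3x2 ≤ 2, while the row -x1 + 3x2 + s2 = -7 with s2 ≥ 0 is equivalent to x1 - 3x2 ≥ 7. Together they would need 7 ≤ x1 - 3x2 ≤ 2, which is impossible since 7 > 2. No point satisfies all constraints.

The feasible region is empty; the LP is infeasible.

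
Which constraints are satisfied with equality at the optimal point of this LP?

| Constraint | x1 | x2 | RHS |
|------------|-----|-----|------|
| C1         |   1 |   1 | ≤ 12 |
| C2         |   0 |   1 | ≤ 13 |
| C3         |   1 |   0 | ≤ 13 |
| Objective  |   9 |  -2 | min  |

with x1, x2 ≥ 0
Optimal: x1 = 0, x2 = 12
Slack at optimum:
  C1: slack = 0 (binding)
  C2: slack = 1
  C3: slack = 13
  x1 ≥ 0: x1 = 0 (binding)
  x2 ≥ 0: x2 = 12
Binding constraints: C1, x1 ≥ 0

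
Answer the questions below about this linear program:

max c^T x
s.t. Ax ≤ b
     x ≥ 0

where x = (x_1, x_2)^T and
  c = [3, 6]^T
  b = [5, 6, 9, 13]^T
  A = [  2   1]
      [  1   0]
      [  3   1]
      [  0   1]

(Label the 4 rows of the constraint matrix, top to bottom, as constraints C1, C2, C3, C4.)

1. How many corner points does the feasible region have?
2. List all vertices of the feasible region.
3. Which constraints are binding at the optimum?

1. 3
2. (0, 0), (2.5, 0), (0, 5)
3. C1, x_1 ≥ 0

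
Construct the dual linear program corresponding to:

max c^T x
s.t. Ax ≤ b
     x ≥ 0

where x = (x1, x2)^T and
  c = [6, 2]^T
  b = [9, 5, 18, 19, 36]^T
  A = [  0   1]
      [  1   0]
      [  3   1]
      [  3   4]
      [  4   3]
Minimize: z = 9y1 + 5y2 + 18y3 + 19y4 + 36y5

Subject to:
  C1: -y2 - 3y3 - 3y4 - 4y5 ≤ -6
  C2: -y1 - y3 - 4y4 - 3y5 ≤ -2
  y1, y2, y3, y4, y5 ≥ 0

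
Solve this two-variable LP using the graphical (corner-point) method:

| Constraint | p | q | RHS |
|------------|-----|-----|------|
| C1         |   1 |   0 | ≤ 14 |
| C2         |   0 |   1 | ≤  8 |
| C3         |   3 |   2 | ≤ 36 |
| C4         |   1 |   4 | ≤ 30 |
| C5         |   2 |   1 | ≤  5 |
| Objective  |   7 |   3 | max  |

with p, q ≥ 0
p = 2.5, q = 0, z = 17.5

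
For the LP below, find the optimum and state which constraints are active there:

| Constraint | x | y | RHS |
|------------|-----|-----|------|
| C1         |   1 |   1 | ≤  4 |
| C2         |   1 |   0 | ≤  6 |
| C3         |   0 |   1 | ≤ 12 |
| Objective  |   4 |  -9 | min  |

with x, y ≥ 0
Optimal: x = 0, y = 4
Binding: C1, x ≥ 0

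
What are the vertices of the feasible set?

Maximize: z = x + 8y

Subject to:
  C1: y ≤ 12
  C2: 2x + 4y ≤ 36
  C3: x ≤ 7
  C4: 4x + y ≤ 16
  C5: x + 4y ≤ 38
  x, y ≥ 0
Each vertex is the intersection of two constraint boundaries that also satisfies all remaining constraints:
  x = 0 and y = 0 → (0, 0)
  4x + y = 16 and y = 0 → (4, 0)
  2x + 4y = 36 and 4x + y = 16 → (2, 8)
  2x + 4y = 36 and x = 0 → (0, 9)

Vertices: (0, 0), (4, 0), (2, 8), (0, 9)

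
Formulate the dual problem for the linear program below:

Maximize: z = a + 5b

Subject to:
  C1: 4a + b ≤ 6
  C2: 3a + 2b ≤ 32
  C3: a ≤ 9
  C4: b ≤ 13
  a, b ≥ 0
Minimize: z = 6y1 + 32y2 + 9y3 + 13y4

Subject to:
  C1: -4y1 - 3y2 - y3 ≤ -1
  C2: -y1 - 2y2 - y4 ≤ -5
  y1, y2, y3, y4 ≥ 0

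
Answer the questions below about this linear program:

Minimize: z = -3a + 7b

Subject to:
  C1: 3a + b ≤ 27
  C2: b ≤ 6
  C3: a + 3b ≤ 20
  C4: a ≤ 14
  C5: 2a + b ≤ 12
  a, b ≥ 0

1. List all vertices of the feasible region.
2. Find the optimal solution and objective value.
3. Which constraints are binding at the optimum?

1. (0, 0), (6, 0), (3.2, 5.6), (2, 6), (0, 6)
2. a = 6, b = 0, z = -18
3. C5, b ≥ 0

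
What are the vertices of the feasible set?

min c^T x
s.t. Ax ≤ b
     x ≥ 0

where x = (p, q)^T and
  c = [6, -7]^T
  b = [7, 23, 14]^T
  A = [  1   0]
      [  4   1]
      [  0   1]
Each vertex is the intersection of two constraint boundaries that also satisfies all remaining constraints:
  p = 0 and q = 0 → (0, 0)
  4p + q = 23 and q = 0 → (5.75, 0)
  4p + q = 23 and q = 14 → (2.25, 14)
  q = 14 and p = 0 → (0, 14)

Vertices: (0, 0), (5.75, 0), (2.25, 14), (0, 14)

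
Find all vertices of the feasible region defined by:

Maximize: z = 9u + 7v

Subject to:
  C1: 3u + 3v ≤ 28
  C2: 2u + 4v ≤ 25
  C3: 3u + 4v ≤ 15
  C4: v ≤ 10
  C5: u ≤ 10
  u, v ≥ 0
Each vertex is the intersection of two constraint boundaries that also satisfies all remaining constraints:
  u = 0 and v = 0 → (0, 0)
  3u + 4v = 15 and v = 0 → (5, 0)
  3u + 4v = 15 and u = 0 → (0, 3.75)

Vertices: (0, 0), (5, 0), (0, 3.75)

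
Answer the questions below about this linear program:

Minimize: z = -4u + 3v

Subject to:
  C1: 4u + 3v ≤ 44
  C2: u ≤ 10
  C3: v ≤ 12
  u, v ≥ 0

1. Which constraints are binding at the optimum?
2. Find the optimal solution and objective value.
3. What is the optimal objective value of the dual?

1. C2, v ≥ 0
2. u = 10, v = 0, z = -40
3. -40 (by strong duality, equal to the primal optimum)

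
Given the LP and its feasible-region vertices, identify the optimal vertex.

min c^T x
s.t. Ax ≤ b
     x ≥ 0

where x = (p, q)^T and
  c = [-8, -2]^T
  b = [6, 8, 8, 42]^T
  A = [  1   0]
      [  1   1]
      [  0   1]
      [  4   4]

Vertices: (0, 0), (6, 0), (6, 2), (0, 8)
(6, 2) with z = -52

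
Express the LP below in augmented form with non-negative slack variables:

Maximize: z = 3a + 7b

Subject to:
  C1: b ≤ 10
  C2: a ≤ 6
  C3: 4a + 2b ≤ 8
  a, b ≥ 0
max z = 3a + 7b

s.t.
  b + s1 = 10
  a + s2 = 6
  4a + 2b + s3 = 8
  a, b, s1, s2, s3 ≥ 0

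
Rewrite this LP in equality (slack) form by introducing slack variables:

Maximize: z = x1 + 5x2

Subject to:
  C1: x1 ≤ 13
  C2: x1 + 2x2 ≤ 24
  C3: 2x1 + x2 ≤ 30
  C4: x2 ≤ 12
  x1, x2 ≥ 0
max z = x1 + 5x2

s.t.
  x1 + s1 = 13
  x1 + 2x2 + s2 = 24
  2x1 + x2 + s3 = 30
  x2 + s4 = 12
  x1, x2, s1, s2, s3, s4 ≥ 0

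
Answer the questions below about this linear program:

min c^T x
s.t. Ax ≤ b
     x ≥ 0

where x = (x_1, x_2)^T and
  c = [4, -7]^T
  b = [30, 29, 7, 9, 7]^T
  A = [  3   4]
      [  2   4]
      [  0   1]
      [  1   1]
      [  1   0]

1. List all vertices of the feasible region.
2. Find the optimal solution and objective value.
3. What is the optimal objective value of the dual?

1. (0, 0), (7, 0), (7, 2), (6, 3), (1, 6.75), (0.5, 7), (0, 7)
2. x_1 = 0, x_2 = 7, z = -49
3. -49 (by strong duality, equal to the primal optimum)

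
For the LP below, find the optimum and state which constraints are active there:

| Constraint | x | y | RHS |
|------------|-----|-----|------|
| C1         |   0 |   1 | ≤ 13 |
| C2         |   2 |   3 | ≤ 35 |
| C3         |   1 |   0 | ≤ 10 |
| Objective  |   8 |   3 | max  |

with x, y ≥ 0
Optimal: x = 10, y = 5
Binding: C2, C3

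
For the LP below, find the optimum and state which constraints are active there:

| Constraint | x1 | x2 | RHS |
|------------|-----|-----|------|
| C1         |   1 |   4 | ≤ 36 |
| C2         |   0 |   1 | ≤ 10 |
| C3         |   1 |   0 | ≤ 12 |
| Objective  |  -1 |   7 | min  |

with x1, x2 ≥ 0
Optimal: x1 = 12, x2 = 0
Slack at optimum:
  C1: slack = 24
  C2: slack = 10
  C3: slack = 0 (binding)
  x1 ≥ 0: x1 = 12
  x2 ≥ 0: x2 = 0 (binding)
Binding constraints: C3, x2 ≥ 0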